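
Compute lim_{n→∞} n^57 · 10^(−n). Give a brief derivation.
lim = 0

Exponentials with base > 1 dominate every fixed polynomial: for any fixed c, n^c / 10^n → 0 as n → ∞ (e.g. by the ratio test, or by writing 10^n = e^(n ln 10) and noting e^(n ln 10) / n^c → ∞). Hence n^57 · 10^(−n) = n^57 / 10^n → 0.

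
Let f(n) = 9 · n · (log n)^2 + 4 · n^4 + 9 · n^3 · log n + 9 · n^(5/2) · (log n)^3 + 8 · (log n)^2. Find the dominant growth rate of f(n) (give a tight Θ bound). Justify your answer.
f(n) ∈ Θ(n^4)

Compare the terms by growth order. For large n, n^a · (log n)^b dominates n^a' · (log n)^b' iff a > a', or (a = a' and b > b'). Ranking the 5 terms shows the dominant one is 4 · n^4. Hence f(n) ∈ Θ(n^4).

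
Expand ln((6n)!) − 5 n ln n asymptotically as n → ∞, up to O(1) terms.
ln((6n)!) − 5 n ln n = n ln n + 6(ln 6 − 1) n + (1/2) ln(2π·6n) + O(1/n)

Stirling: ln((6n)!) = 6n ln(6n) − 6n + (1/2) ln(2π·6n) + O(1/n).
Expand 6n ln(6n) = 6n (ln n + ln 6) = 6n ln n + 6n ln 6.
Subtract 5n ln n: leading term is (6 − 5) n ln n = n ln n. The next term is 6n ln 6 − 6n = 6(ln 6 − 1) n. Then the (1/2) ln(2π·6n) correction.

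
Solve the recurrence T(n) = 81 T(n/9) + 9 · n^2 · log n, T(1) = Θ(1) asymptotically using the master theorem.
T(n) = Θ(n^2 · (log n)^2)

Here log_9 81 = 2 and f(n) = 9 · n^2 · log n = Θ(n^(log_9 81) · (log n)^1). This is the extended Case 2 of the master theorem (f matches the critical exponent up to log factors), giving T(n) = Θ(n^(log_9 81) · (log n)^(1+1)) = Θ(n^2 · (log n)^2).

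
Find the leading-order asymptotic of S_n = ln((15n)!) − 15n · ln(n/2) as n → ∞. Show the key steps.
S_n ~ 15n · (ln 30 − 1) + O(ln n)

Stirling: ln((15n)!) = 15n ln(15n) − 15n + O(ln n).
  S_n = 15n ln(15n) − 15n − 15n ln(n/2) + O(ln n)
      = 15n ln(15n) − 15n ln n + 15n ln 2 − 15n + O(ln n)
      = 15n ln 15 + 15n ln 2 − 15n + O(ln n)
      = 15n (ln 30 − 1) + O(ln n).
Numerically ln(30) − 1 ≈ 2.4012.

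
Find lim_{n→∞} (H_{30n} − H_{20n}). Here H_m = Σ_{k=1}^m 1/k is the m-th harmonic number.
lim = ln(30/20) = ln(3/2)

Euler-Maclaurin gives H_m = ln m + γ + 1/(2m) + O(1/m^2). The γ and O(1/m) terms cancel in the difference:
  H_{30n} − H_{20n} = ln(30n) − ln(20n) + O(1/n) = ln(30/20) + O(1/n).
Hence the limit is ln(30/20) = ln(3/2).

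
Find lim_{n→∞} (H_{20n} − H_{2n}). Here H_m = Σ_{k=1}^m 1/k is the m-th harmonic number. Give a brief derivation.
lim = ln(20/2) = ln 10

Euler-Maclaurin gives H_m = ln m + γ + 1/(2m) + O(1/m^2). The γ and O(1/m) terms cancel in the difference:
  H_{20n} − H_{2n} = ln(20n) − ln(2n) + O(1/n) = ln(20/2) + O(1/n).
Hence the limit is ln(20/2) = ln 10.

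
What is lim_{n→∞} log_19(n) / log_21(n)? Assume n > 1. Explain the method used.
lim = ln(21) / ln(19) = log_19(21)

Change of base: log_19(n) = ln n / ln 19 and log_21(n) = ln n / ln 21. The ratio is (ln n / ln 19) · (ln 21 / ln n) = ln 21 / ln 19, a constant independent of n. So the limit is ln 21 / ln 19 = log_19(21).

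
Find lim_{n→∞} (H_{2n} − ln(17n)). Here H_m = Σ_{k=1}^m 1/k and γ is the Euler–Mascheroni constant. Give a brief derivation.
lim = ln(2/17) + γ

By Euler-Maclaurin, H_m = ln m + γ + O(1/m). So
  H_{2n} − ln(17n) = ln(2n) + γ − ln(17n) + O(1/n)
                       = ln(2/17) + γ + O(1/n).
Hence the limit is ln(2/17) + γ.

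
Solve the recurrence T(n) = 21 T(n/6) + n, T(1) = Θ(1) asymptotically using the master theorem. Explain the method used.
T(n) = Θ(n^(log_6 21))

Master theorem: compare f(n) = n to n^(log_6 21) where log_6 21 ≈ 1.699. Since 1 < log_6 21, we have f(n) = O(n^(log_6 21 − ε)) for some ε > 0 — Case 1. Hence T(n) = Θ(n^(log_6 21)).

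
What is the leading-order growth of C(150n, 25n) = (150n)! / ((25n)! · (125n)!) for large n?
C(150n, 25n) ~ (46656/3125)^(25n) · sqrt(3/(5π·25n))

Write N = 25n. Apply Stirling to each factorial:
  (6N)! ~ sqrt(2π·6N) · (6N/e)^(6N),
  N! ~ sqrt(2π N) · (N/e)^N,
  (5N)! ~ sqrt(2π·5N) · (5N/e)^(5N).
The exponential factors combine to (6N)^(6N) / (N^N · (5N)^(5N)) = 6^(6N)/5^(5N) = (6^6/5^5)^N = (46656/3125)^N.
The square-root prefactors combine to sqrt(2π·6N) / (sqrt(2π N)·sqrt(2π·5N)) = sqrt(6 / (2π·5·N)) = sqrt(3/(5π·25n)).
Substituting N = 25n: C(150n, 25n) ~ (46656/3125)^(25n) · sqrt(3/(5π·25n)).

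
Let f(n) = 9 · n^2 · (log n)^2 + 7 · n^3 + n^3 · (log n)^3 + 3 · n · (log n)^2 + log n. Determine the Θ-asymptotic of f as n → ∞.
f(n) ∈ Θ(n^3 · (log n)^3)

Compare the terms by growth order. For large n, n^a · (log n)^b dominates n^a' · (log n)^b' iff a > a', or (a = a' and b > b'). Ranking the 5 terms shows the dominant one is n^3 · (log n)^3. Hence f(n) ∈ Θ(n^3 · (log n)^3).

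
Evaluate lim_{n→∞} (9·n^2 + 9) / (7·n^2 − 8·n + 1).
lim = 9/7

For large n the leading n^2 terms dominate both numerator and denominator. Dividing top and bottom by n^2, every other term tends to 0, leaving 9/7.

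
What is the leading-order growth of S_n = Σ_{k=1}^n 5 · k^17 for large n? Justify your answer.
S_n ~ 5 · n^18 / 18

By integral comparison (Euler-Maclaurin), Σ_{k=1}^n 5 · k^17 = 5 · ∫_0^n x^17 dx + O(n^17) = 5 · n^18/18 + O(n^17). (Equivalently, Faulhaber's formula gives the same leading term.)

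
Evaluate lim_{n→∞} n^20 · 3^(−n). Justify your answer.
lim = 0

Exponentials with base > 1 dominate every fixed polynomial: for any fixed c, n^c / 3^n → 0 as n → ∞ (e.g. by the ratio test, or by writing 3^n = e^(n ln 3) and noting e^(n ln 3) / n^c → ∞). Hence n^20 · 3^(−n) = n^20 / 3^n → 0.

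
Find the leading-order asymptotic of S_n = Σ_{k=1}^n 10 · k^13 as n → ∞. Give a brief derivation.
S_n ~ 5 · n^14 / 7

By integral comparison (Euler-Maclaurin), Σ_{k=1}^n 10 · k^13 = 10 · ∫_0^n x^13 dx + O(n^13) = 10 · n^14/14 = 5 · n^14 / 7 + O(n^13). (Equivalently, Faulhaber's formula gives the same leading term.)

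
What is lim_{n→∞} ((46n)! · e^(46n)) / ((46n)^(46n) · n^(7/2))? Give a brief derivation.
lim = 0

Stirling: (46n)! ~ sqrt(2π·46n) · (46n/e)^(46n). Hence
  (46n)! · e^(46n) / (46n)^(46n) ~ sqrt(2π·46n).
Dividing by n^(7/2): sqrt(2π·46n) / n^(7/2) = sqrt(2π·46) · n^((1−7)/2), so the expression behaves like sqrt(2π·46) · n^((1−7)/2) → 0.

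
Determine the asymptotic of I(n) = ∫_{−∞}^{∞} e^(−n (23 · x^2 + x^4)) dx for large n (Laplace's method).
I(n) ~ sqrt(π/(23n))

φ(x) = 23 · x^2 + x^4 has its unique global minimum at x* = 0 (since φ'(x) = 46x + 4x^3 = 0 only at x = 0 for real x with both coefficients positive, and φ → ∞ as |x| → ∞). At x* = 0, φ(0) = 0 and φ''(0) = 46. Laplace's method then gives
  I(n) ~ sqrt(2π / (n · φ''(0))) · e^(−n φ(0)) = sqrt(2π / (46n)) = sqrt(π/(23n)).
The x^4 term contributes only at subleading order (an O(1/n) relative correction).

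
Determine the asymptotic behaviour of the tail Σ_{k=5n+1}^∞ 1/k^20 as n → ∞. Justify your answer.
Σ_{k>5n} 1/k^20 ~ 1/(19 · (5n)^19)

Compare to the integral: ∫_{5n}^∞ x^(−20) dx = [−x^(−19)/19]_{5n}^∞ = 1/((20−1)·(5n)^19). Euler-Maclaurin then gives
  Σ_{k>5n} 1/k^20 = ∫_{5n}^∞ dx/x^20 − 1/(2·(5n)^20) + O(1/(5n)^21).
(Equivalently this is ζ(20) − Σ_{k≤5n} 1/k^20.)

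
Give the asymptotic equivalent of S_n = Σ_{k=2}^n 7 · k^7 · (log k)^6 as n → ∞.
S_n ~ 7 · n^8 · (log n)^6 / 8

By integral comparison, S_n = ∫_1^n 7 · x^7 · (log x)^6 dx + O(n^7 · (log n)^6). For the integral, the leading term of ∫_1^n x^7 (log x)^6 dx is n^8/8 · (log n)^6 (by repeated integration by parts; each step lowers the log-exponent and produces a relatively O(1/log n) correction). Hence S_n ~ 7 · n^8 · (log n)^6 / 8.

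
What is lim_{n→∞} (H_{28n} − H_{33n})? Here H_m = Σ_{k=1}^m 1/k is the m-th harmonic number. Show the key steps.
lim = ln(28/33)

Euler-Maclaurin gives H_m = ln m + γ + 1/(2m) + O(1/m^2). The γ and O(1/m) terms cancel in the difference:
  H_{28n} − H_{33n} = ln(28n) − ln(33n) + O(1/n) = ln(28/33) + O(1/n).
Hence the limit is ln(28/33).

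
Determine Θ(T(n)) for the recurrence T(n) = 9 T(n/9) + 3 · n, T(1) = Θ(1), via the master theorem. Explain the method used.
T(n) = Θ(n log n)

log_9 9 = 1, and f(n) = 3 · n = Θ(n^(log_9 9)). This is Case 2 of the master theorem: T(n) = Θ(f(n) · log n) = Θ(n log n).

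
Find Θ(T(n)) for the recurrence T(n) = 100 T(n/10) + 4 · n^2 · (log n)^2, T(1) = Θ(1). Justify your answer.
T(n) = Θ(n^2 · (log n)^3)

Here log_10 100 = 2 and f(n) = 4 · n^2 · (log n)^2 = Θ(n^(log_10 100) · (log n)^2). This is the extended Case 2 of the master theorem (f matches the critical exponent up to log factors), giving T(n) = Θ(n^(log_10 100) · (log n)^(2+1)) = Θ(n^2 · (log n)^3).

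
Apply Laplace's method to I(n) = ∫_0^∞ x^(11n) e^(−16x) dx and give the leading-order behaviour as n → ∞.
I(n) ~ (sqrt(2π·11n) / 16) · (11n/(16e))^(11n)

Write the integrand as exp(11n ln x − 16x) and set f(x) = 11n ln x − 16x. Then f'(x) = 11n/x − 16 = 0 at x* = 11n/16, and f''(x*) = −11n/x*^2 = −16^2/(11n). Laplace's method (interior maximum) gives
  I(n) ~ e^(f(x*)) · sqrt(2π / |f''(x*)|)
        = exp(11n ln(11n/16) − 11n) · sqrt(2π · 11n / 16^2)
        = (11n/16)^(11n) e^(−11n) · sqrt(2π·11n) / 16
        = (sqrt(2π·11n) / 16) · (11n/(16e))^(11n).
This matches Γ(11n+1)/16^(11n+1) with Stirling applied to Γ.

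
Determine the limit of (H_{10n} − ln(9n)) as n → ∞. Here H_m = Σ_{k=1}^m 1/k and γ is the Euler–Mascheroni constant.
lim = ln(10/9) + γ

By Euler-Maclaurin, H_m = ln m + γ + O(1/m). So
  H_{10n} − ln(9n) = ln(10n) + γ − ln(9n) + O(1/n)
                       = ln(10/9) + γ + O(1/n).
Hence the limit is ln(10/9) + γ.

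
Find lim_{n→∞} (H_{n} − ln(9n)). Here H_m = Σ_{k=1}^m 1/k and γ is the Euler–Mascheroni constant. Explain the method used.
lim = −ln 9 + γ

By Euler-Maclaurin, H_m = ln m + γ + O(1/m). So
  H_{n} − ln(9n) = ln(n) + γ − ln(9n) + O(1/n)
                       = ln(1/9) + γ + O(1/n).
Hence the limit is ln(1/9) + γ.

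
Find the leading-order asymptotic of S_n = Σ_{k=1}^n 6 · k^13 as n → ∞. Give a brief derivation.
S_n ~ 3 · n^14 / 7

By integral comparison (Euler-Maclaurin), Σ_{k=1}^n 6 · k^13 = 6 · ∫_0^n x^13 dx + O(n^13) = 6 · n^14/14 = 3 · n^14 / 7 + O(n^13). (Equivalently, Faulhaber's formula gives the same leading term.)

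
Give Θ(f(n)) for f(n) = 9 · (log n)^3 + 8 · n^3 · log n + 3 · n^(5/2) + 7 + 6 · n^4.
f(n) ∈ Θ(n^4)

Compare the terms by growth order. For large n, n^a · (log n)^b dominates n^a' · (log n)^b' iff a > a', or (a = a' and b > b'). Ranking the 5 terms shows the dominant one is 6 · n^4. Hence f(n) ∈ Θ(n^4).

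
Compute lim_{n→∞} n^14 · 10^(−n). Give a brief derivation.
lim = 0

Exponentials with base > 1 dominate every fixed polynomial: for any fixed c, n^c / 10^n → 0 as n → ∞ (e.g. by the ratio test, or by writing 10^n = e^(n ln 10) and noting e^(n ln 10) / n^c → ∞). Hence n^14 · 10^(−n) = n^14 / 10^n → 0.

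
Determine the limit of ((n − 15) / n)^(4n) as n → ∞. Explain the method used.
lim = e^(−60)

Rewrite as (1 − 15/n)^(4n). By the standard limit (1 + x/n)^n → e^x, we have (1 − 15/n)^n → e^(−15), and raising to the 4th power gives e^(−60).
More precisely, ln[(1 − 15/n)^(4n)] = 4n · ln(1 − 15/n) = 4n · (-15/n + O(1/n^2)) = -60 + O(1/n) → -60.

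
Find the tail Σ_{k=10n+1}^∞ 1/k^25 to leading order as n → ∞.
Σ_{k>10n} 1/k^25 ~ 1/(24 · (10n)^24)

Compare to the integral: ∫_{10n}^∞ x^(−25) dx = [−x^(−24)/24]_{10n}^∞ = 1/((25−1)·(10n)^24). Euler-Maclaurin then gives
  Σ_{k>10n} 1/k^25 = ∫_{10n}^∞ dx/x^25 − 1/(2·(10n)^25) + O(1/(10n)^26).
(Equivalently this is ζ(25) − Σ_{k≤10n} 1/k^25.)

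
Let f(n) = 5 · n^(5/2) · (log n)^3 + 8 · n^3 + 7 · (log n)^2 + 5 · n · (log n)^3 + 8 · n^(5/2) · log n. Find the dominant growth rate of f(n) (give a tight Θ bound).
f(n) ∈ Θ(n^3)

Compare the terms by growth order. For large n, n^a · (log n)^b dominates n^a' · (log n)^b' iff a > a', or (a = a' and b > b'). Ranking the 5 terms shows the dominant one is 8 · n^3. Hence f(n) ∈ Θ(n^3).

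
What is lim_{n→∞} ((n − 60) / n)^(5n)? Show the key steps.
lim = e^(−300)

Rewrite as (1 − 60/n)^(5n). By the standard limit (1 + x/n)^n → e^x, we have (1 − 60/n)^n → e^(−60), and raising to the 5th power gives e^(−300).
More precisely, ln[(1 − 60/n)^(5n)] = 5n · ln(1 − 60/n) = 5n · (-60/n + O(1/n^2)) = -300 + O(1/n) → -300.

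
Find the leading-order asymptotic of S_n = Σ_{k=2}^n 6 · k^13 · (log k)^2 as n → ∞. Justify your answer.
S_n ~ 3 · n^14 · (log n)^2 / 7

By integral comparison, S_n = ∫_1^n 6 · x^13 · (log x)^2 dx + O(n^13 · (log n)^2). For the integral, the leading term of ∫_1^n x^13 (log x)^2 dx is n^14/14 · (log n)^2 (by repeated integration by parts; each step lowers the log-exponent and produces a relatively O(1/log n) correction). Hence S_n ~ 3 · n^14 · (log n)^2 / 7.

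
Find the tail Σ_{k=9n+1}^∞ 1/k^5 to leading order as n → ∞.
Σ_{k>9n} 1/k^5 ~ 1/(4 · (9n)^4)

Compare to the integral: ∫_{9n}^∞ x^(−5) dx = [−x^(−4)/4]_{9n}^∞ = 1/((5−1)·(9n)^4). Euler-Maclaurin then gives
  Σ_{k>9n} 1/k^5 = ∫_{9n}^∞ dx/x^5 − 1/(2·(9n)^5) + O(1/(9n)^6).
(Equivalently this is ζ(5) − Σ_{k≤9n} 1/k^5.)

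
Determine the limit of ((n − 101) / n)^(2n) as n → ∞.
lim = e^(−202)

Rewrite as (1 − 101/n)^(2n). By the standard limit (1 + x/n)^n → e^x, we have (1 − 101/n)^n → e^(−101), and raising to the 2nd power gives e^(−202).
More precisely, ln[(1 − 101/n)^(2n)] = 2n · ln(1 − 101/n) = 2n · (-101/n + O(1/n^2)) = -202 + O(1/n) → -202.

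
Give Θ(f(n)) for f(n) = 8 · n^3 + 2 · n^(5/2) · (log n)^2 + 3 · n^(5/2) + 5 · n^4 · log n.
f(n) ∈ Θ(n^4 · log n)

Compare the terms by growth order. For large n, n^a · (log n)^b dominates n^a' · (log n)^b' iff a > a', or (a = a' and b > b'). Ranking the 4 terms shows the dominant one is 5 · n^4 · log n. Hence f(n) ∈ Θ(n^4 · log n).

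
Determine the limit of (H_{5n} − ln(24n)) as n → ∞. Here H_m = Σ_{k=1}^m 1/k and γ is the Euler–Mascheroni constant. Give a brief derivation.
lim = ln(5/24) + γ

By Euler-Maclaurin, H_m = ln m + γ + O(1/m). So
  H_{5n} − ln(24n) = ln(5n) + γ − ln(24n) + O(1/n)
                       = ln(5/24) + γ + O(1/n).
Hence the limit is ln(5/24) + γ.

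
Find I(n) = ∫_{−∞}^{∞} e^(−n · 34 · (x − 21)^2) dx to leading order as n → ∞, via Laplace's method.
I(n) = sqrt(π/(34n))

Here φ(x) = 34 · (x − 21)^2 has its unique minimum at x* = 21 with φ(x*) = 0 and φ''(x*) = 68. Laplace's method gives
  I(n) ~ e^(−n φ(x*)) · sqrt(2π / (n · φ''(x*))) = sqrt(2π / (68n)) = sqrt(π/(34n)).
This is exact: substituting u = (x − 21)·sqrt(34n) gives I(n) = (1/sqrt(34n)) ∫_{−∞}^{∞} e^(−u^2) du = sqrt(π/(34n)).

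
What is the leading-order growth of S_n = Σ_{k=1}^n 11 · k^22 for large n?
S_n ~ 11 · n^23 / 23

By integral comparison (Euler-Maclaurin), Σ_{k=1}^n 11 · k^22 = 11 · ∫_0^n x^22 dx + O(n^22) = 11 · n^23/23 + O(n^22). (Equivalently, Faulhaber's formula gives the same leading term.)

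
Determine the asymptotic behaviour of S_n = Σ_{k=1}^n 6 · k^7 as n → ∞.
S_n ~ 3 · n^8 / 4

By integral comparison (Euler-Maclaurin), Σ_{k=1}^n 6 · k^7 = 6 · ∫_0^n x^7 dx + O(n^7) = 6 · n^8/8 = 3 · n^8 / 4 + O(n^7). (Equivalently, Faulhaber's formula gives the same leading term.)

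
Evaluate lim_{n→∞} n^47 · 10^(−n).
lim = 0

Exponentials with base > 1 dominate every fixed polynomial: for any fixed c, n^c / 10^n → 0 as n → ∞ (e.g. by the ratio test, or by writing 10^n = e^(n ln 10) and noting e^(n ln 10) / n^c → ∞). Hence n^47 · 10^(−n) = n^47 / 10^n → 0.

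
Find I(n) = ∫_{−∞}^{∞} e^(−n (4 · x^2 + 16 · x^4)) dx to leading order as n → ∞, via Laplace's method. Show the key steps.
I(n) ~ sqrt(π/(4n))

φ(x) = 4 · x^2 + 16 · x^4 has its unique global minimum at x* = 0 (since φ'(x) = 8x + 64x^3 = 0 only at x = 0 for real x with both coefficients positive, and φ → ∞ as |x| → ∞). At x* = 0, φ(0) = 0 and φ''(0) = 8. Laplace's method then gives
  I(n) ~ sqrt(2π / (n · φ''(0))) · e^(−n φ(0)) = sqrt(2π / (8n)) = sqrt(π/(4n)).
The 16 · x^4 term contributes only at subleading order (an O(1/n) relative correction).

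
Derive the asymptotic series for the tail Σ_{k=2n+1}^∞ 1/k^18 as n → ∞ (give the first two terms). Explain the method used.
Σ_{k>2n} 1/k^18 = 1/(17 · (2n)^17) − 1/(2 · (2n)^18) + O(1/(2n)^19)

Compare to the integral: ∫_{2n}^∞ x^(−18) dx = [−x^(−17)/17]_{2n}^∞ = 1/((18−1)·(2n)^17). The Euler-Maclaurin correction adds −f(2n)/2 = −1/(2·(2n)^18). Euler-Maclaurin then gives
  Σ_{k>2n} 1/k^18 = ∫_{2n}^∞ dx/x^18 − 1/(2·(2n)^18) + O(1/(2n)^19).
(Equivalently this is ζ(18) − Σ_{k≤2n} 1/k^18.)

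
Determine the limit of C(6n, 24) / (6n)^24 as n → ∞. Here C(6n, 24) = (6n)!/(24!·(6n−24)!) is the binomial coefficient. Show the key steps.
lim = 1/24! = 1/620448401733239439360000

With N = 6n → ∞: C(N, 24) / N^24 = [N(N−1)…(N−23)] / (24! · N^24) = (1/24!) · 1 · (1 − 1/(6n)) · … · (1 − 23/(6n)). Each factor → 1 as N → ∞, so the limit is 1/24! = 1/620448401733239439360000.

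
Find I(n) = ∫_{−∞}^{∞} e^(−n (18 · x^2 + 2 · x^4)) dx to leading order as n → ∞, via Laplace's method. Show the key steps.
I(n) ~ sqrt(π/(18n))

φ(x) = 18 · x^2 + 2 · x^4 has its unique global minimum at x* = 0 (since φ'(x) = 36x + 8x^3 = 0 only at x = 0 for real x with both coefficients positive, and φ → ∞ as |x| → ∞). At x* = 0, φ(0) = 0 and φ''(0) = 36. Laplace's method then gives
  I(n) ~ sqrt(2π / (n · φ''(0))) · e^(−n φ(0)) = sqrt(2π / (36n)) = sqrt(π/(18n)).
The 2 · x^4 term contributes only at subleading order (an O(1/n) relative correction).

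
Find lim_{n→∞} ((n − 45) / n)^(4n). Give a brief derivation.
lim = e^(−180)

Rewrite as (1 − 45/n)^(4n). By the standard limit (1 + x/n)^n → e^x, we have (1 − 45/n)^n → e^(−45), and raising to the 4th power gives e^(−180).
More precisely, ln[(1 − 45/n)^(4n)] = 4n · ln(1 − 45/n) = 4n · (-45/n + O(1/n^2)) = -180 + O(1/n) → -180.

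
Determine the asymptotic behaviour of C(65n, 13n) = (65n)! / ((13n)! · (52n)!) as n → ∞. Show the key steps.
C(65n, 13n) ~ (3125/256)^(13n) · sqrt(5/(8π·13n))

Write N = 13n. Apply Stirling to each factorial:
  (5N)! ~ sqrt(2π·5N) · (5N/e)^(5N),
  N! ~ sqrt(2π N) · (N/e)^N,
  (4N)! ~ sqrt(2π·4N) · (4N/e)^(4N).
The exponential factors combine to (5N)^(5N) / (N^N · (4N)^(4N)) = 5^(5N)/4^(4N) = (5^5/4^4)^N = (3125/256)^N.
The square-root prefactors combine to sqrt(2π·5N) / (sqrt(2π N)·sqrt(2π·4N)) = sqrt(5 / (2π·4·N)) = sqrt(5/(8π·13n)).
Substituting N = 13n: C(65n, 13n) ~ (3125/256)^(13n) · sqrt(5/(8π·13n)).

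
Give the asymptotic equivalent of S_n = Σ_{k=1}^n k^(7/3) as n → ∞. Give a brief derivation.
S_n ~ (3/10) · n^(10/3)

Integral comparison: Σ_{k=1}^n k^(7/3) = ∫_0^n x^(7/3) dx + O(n^(7/3)). The integral is n^(1 + 7/3) / (1 + 7/3) = n^((7+3)/3) / ((7+3)/3) = (3/10) · n^(10/3).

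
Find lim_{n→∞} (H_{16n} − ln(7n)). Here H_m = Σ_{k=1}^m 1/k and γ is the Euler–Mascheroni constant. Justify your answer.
lim = ln(16/7) + γ

By Euler-Maclaurin, H_m = ln m + γ + O(1/m). So
  H_{16n} − ln(7n) = ln(16n) + γ − ln(7n) + O(1/n)
                       = ln(16/7) + γ + O(1/n).
Hence the limit is ln(16/7) + γ.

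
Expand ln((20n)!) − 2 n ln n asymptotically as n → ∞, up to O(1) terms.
ln((20n)!) − 2 n ln n = 18 n ln n + 20(ln 20 − 1) n + (1/2) ln(2π·20n) + O(1/n)

Stirling: ln((20n)!) = 20n ln(20n) − 20n + (1/2) ln(2π·20n) + O(1/n).
Expand 20n ln(20n) = 20n (ln n + ln 20) = 20n ln n + 20n ln 20.
Subtract 2n ln n: leading term is (20 − 2) n ln n = 18 n ln n. The next term is 20n ln 20 − 20n = 20(ln 20 − 1) n. Then the (1/2) ln(2π·20n) correction.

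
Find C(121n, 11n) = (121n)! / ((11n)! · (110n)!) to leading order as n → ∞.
C(121n, 11n) ~ (285311670611/10000000000)^(11n) · sqrt(11/(20π·11n))

Write N = 11n. Apply Stirling to each factorial:
  (11N)! ~ sqrt(2π·11N) · (11N/e)^(11N),
  N! ~ sqrt(2π N) · (N/e)^N,
  (10N)! ~ sqrt(2π·10N) · (10N/e)^(10N).
The exponential factors combine to (11N)^(11N) / (N^N · (10N)^(10N)) = 11^(11N)/10^(10N) = (11^11/10^10)^N = (285311670611/10000000000)^N.
The square-root prefactors combine to sqrt(2π·11N) / (sqrt(2π N)·sqrt(2π·10N)) = sqrt(11 / (2π·10·N)) = sqrt(11/(20π·11n)).
Substituting N = 11n: C(121n, 11n) ~ (285311670611/10000000000)^(11n) · sqrt(11/(20π·11n)).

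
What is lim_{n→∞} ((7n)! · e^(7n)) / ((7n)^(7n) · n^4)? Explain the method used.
lim = 0

Stirling: (7n)! ~ sqrt(2π·7n) · (7n/e)^(7n). Hence
  (7n)! · e^(7n) / (7n)^(7n) ~ sqrt(2π·7n).
Dividing by n^4: sqrt(2π·7n) / n^4 = sqrt(2π·7) · n^((1−8)/2), so the expression behaves like sqrt(2π·7) · n^((1−8)/2) → 0.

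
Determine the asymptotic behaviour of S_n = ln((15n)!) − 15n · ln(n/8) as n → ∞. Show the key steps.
S_n ~ 15n · (ln 120 − 1) + O(ln n)

Stirling: ln((15n)!) = 15n ln(15n) − 15n + O(ln n).
  S_n = 15n ln(15n) − 15n − 15n ln(n/8) + O(ln n)
      = 15n ln(15n) − 15n ln n + 15n ln 8 − 15n + O(ln n)
      = 15n ln 15 + 15n ln 8 − 15n + O(ln n)
      = 15n (ln 120 − 1) + O(ln n).
Numerically ln(120) − 1 ≈ 3.7875.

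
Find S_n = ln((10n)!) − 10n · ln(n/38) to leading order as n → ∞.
S_n ~ 10n · (ln 380 − 1) + O(ln n)

Stirling: ln((10n)!) = 10n ln(10n) − 10n + O(ln n).
  S_n = 10n ln(10n) − 10n − 10n ln(n/38) + O(ln n)
      = 10n ln(10n) − 10n ln n + 10n ln 38 − 10n + O(ln n)
      = 10n ln 10 + 10n ln 38 − 10n + O(ln n)
      = 10n (ln 380 − 1) + O(ln n).
Numerically ln(380) − 1 ≈ 4.9402.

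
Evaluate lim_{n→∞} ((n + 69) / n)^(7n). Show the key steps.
lim = e^483

Rewrite as (1 + 69/n)^(7n). By the standard limit (1 + x/n)^n → e^x, we have (1 + 69/n)^n → e^69, and raising to the 7th power gives e^483.
More precisely, ln[(1 + 69/n)^(7n)] = 7n · ln(1 + 69/n) = 7n · (69/n + O(1/n^2)) = 483 + O(1/n) → 483.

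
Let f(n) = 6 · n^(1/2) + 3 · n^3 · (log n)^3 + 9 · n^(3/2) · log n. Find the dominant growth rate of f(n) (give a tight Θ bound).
f(n) ∈ Θ(n^3 · (log n)^3)

Compare the terms by growth order. For large n, n^a · (log n)^b dominates n^a' · (log n)^b' iff a > a', or (a = a' and b > b'). Ranking the 3 terms shows the dominant one is 3 · n^3 · (log n)^3. Hence f(n) ∈ Θ(n^3 · (log n)^3).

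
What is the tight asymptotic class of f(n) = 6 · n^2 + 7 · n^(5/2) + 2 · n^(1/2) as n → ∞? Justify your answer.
f(n) ∈ Θ(n^(5/2))

Compare the terms by growth order. For large n, n^a · (log n)^b dominates n^a' · (log n)^b' iff a > a', or (a = a' and b > b'). Ranking the 3 terms shows the dominant one is 7 · n^(5/2). Hence f(n) ∈ Θ(n^(5/2)).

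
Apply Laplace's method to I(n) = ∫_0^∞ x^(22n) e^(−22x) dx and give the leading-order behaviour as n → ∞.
I(n) ~ (sqrt(2π·22n) / 22) · (22n/(22e))^(22n)

Write the integrand as exp(22n ln x − 22x) and set f(x) = 22n ln x − 22x. Then f'(x) = 22n/x − 22 = 0 at x* = 22n/22, and f''(x*) = −22n/x*^2 = −22^2/(22n). Laplace's method (interior maximum) gives
  I(n) ~ e^(f(x*)) · sqrt(2π / |f''(x*)|)
        = exp(22n ln(22n/22) − 22n) · sqrt(2π · 22n / 22^2)
        = (22n/22)^(22n) e^(−22n) · sqrt(2π·22n) / 22
        = (sqrt(2π·22n) / 22) · (22n/(22e))^(22n).
This matches Γ(22n+1)/22^(22n+1) with Stirling applied to Γ.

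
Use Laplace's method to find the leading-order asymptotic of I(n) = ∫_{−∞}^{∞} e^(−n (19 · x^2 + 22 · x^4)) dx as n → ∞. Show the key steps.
I(n) ~ sqrt(π/(19n))

φ(x) = 19 · x^2 + 22 · x^4 has its unique global minimum at x* = 0 (since φ'(x) = 38x + 88x^3 = 0 only at x = 0 for real x with both coefficients positive, and φ → ∞ as |x| → ∞). At x* = 0, φ(0) = 0 and φ''(0) = 38. Laplace's method then gives
  I(n) ~ sqrt(2π / (n · φ''(0))) · e^(−n φ(0)) = sqrt(2π / (38n)) = sqrt(π/(19n)).
The 22 · x^4 term contributes only at subleading order (an O(1/n) relative correction).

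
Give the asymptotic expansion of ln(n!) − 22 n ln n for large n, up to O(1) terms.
ln(n!) − 22 n ln n = −21 n ln n − n + (1/2) ln(2π n) + O(1/n)

Stirling: ln((n)!) = n ln(n) − n + (1/2) ln(2π·n) + O(1/n).
Here n ln(n) = n ln n.
Subtract 22n ln n: leading term is (1 − 22) n ln n = −21 n ln n. The next term is −n. Then the (1/2) ln(2π·n) correction.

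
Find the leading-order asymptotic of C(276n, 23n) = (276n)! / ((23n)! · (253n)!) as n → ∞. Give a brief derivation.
C(276n, 23n) ~ (8916100448256/285311670611)^(23n) · sqrt(6/(11π·23n))

Write N = 23n. Apply Stirling to each factorial:
  (12N)! ~ sqrt(2π·12N) · (12N/e)^(12N),
  N! ~ sqrt(2π N) · (N/e)^N,
  (11N)! ~ sqrt(2π·11N) · (11N/e)^(11N).
The exponential factors combine to (12N)^(12N) / (N^N · (11N)^(11N)) = 12^(12N)/11^(11N) = (12^12/11^11)^N = (8916100448256/285311670611)^N.
The square-root prefactors combine to sqrt(2π·12N) / (sqrt(2π N)·sqrt(2π·11N)) = sqrt(12 / (2π·11·N)) = sqrt(6/(11π·23n)).
Substituting N = 23n: C(276n, 23n) ~ (8916100448256/285311670611)^(23n) · sqrt(6/(11π·23n)).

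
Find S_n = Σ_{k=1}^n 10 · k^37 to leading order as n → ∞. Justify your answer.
S_n ~ 5 · n^38 / 19

By integral comparison (Euler-Maclaurin), Σ_{k=1}^n 10 · k^37 = 10 · ∫_0^n x^37 dx + O(n^37) = 10 · n^38/38 = 5 · n^38 / 19 + O(n^37). (Equivalently, Faulhaber's formula gives the same leading term.)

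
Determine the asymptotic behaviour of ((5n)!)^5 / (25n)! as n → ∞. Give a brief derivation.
((5n)!)^5/(25n)! ~ ((2π·5n)^(4/2) / sqrt(5)) · 5^(−5·5n)  →  0

Write N = 5n. Stirling: N! ~ sqrt(2π N)(N/e)^N and (5N)! ~ sqrt(2π·5N)·(5N/e)^(5N).
  (N!)^5/(5N)! ~ (2π N)^(5/2) (N/e)^(5N) / [sqrt(2π·5N) (5N/e)^(5N)]
     = (2π N)^(5/2) / sqrt(2π·5N) · (N/(5N))^(5N)
     = (2π N)^((5−1)/2) / sqrt(5) · 5^(−5N).
Since 5^5 > 1, the factor 5^(−5N) decays exponentially, so the ratio → 0. Substituting N = 5n gives the stated form.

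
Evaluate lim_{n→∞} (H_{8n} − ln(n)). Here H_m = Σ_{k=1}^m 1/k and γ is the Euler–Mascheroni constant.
lim = ln 8 + γ

By Euler-Maclaurin, H_m = ln m + γ + O(1/m). So
  H_{8n} − ln(n) = ln(8n) + γ − ln(n) + O(1/n)
                       = ln(8/1) + γ + O(1/n).
Hence the limit is ln(8/1) + γ.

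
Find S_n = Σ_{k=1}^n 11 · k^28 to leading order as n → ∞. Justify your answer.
S_n ~ 11 · n^29 / 29

By integral comparison (Euler-Maclaurin), Σ_{k=1}^n 11 · k^28 = 11 · ∫_0^n x^28 dx + O(n^28) = 11 · n^29/29 + O(n^28). (Equivalently, Faulhaber's formula gives the same leading term.)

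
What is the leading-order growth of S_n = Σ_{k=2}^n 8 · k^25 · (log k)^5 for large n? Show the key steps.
S_n ~ 4 · n^26 · (log n)^5 / 13

By integral comparison, S_n = ∫_1^n 8 · x^25 · (log x)^5 dx + O(n^25 · (log n)^5). For the integral, the leading term of ∫_1^n x^25 (log x)^5 dx is n^26/26 · (log n)^5 (by repeated integration by parts; each step lowers the log-exponent and produces a relatively O(1/log n) correction). Hence S_n ~ 4 · n^26 · (log n)^5 / 13.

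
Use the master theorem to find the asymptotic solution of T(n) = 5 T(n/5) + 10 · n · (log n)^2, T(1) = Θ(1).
T(n) = Θ(n · (log n)^3)

Here log_5 5 = 1 and f(n) = 10 · n · (log n)^2 = Θ(n^(log_5 5) · (log n)^2). This is the extended Case 2 of the master theorem (f matches the critical exponent up to log factors), giving T(n) = Θ(n^(log_5 5) · (log n)^(2+1)) = Θ(n · (log n)^3).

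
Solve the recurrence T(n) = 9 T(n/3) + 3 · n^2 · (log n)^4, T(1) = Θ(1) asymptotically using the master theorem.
T(n) = Θ(n^2 · (log n)^5)

Here log_3 9 = 2 and f(n) = 3 · n^2 · (log n)^4 = Θ(n^(log_3 9) · (log n)^4). This is the extended Case 2 of the master theorem (f matches the critical exponent up to log factors), giving T(n) = Θ(n^(log_3 9) · (log n)^(4+1)) = Θ(n^2 · (log n)^5).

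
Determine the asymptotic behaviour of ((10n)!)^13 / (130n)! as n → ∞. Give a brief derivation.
((10n)!)^13/(130n)! ~ ((2π·10n)^(12/2) / sqrt(13)) · 13^(−13·10n)  →  0

Write N = 10n. Stirling: N! ~ sqrt(2π N)(N/e)^N and (13N)! ~ sqrt(2π·13N)·(13N/e)^(13N).
  (N!)^13/(13N)! ~ (2π N)^(13/2) (N/e)^(13N) / [sqrt(2π·13N) (13N/e)^(13N)]
     = (2π N)^(13/2) / sqrt(2π·13N) · (N/(13N))^(13N)
     = (2π N)^((13−1)/2) / sqrt(13) · 13^(−13N).
Since 13^13 > 1, the factor 13^(−13N) decays exponentially, so the ratio → 0. Substituting N = 10n gives the stated form.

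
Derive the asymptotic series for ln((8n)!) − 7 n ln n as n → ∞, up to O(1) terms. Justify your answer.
ln((8n)!) − 7 n ln n = n ln n + 8(ln 8 − 1) n + (1/2) ln(2π·8n) + O(1/n)

Stirling: ln((8n)!) = 8n ln(8n) − 8n + (1/2) ln(2π·8n) + O(1/n).
Expand 8n ln(8n) = 8n (ln n + ln 8) = 8n ln n + 8n ln 8.
Subtract 7n ln n: leading term is (8 − 7) n ln n = n ln n. The next term is 8n ln 8 − 8n = 8(ln 8 − 1) n. Then the (1/2) ln(2π·8n) correction.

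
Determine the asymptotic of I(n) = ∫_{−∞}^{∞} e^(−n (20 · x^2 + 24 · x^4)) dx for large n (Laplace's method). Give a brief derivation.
I(n) ~ sqrt(π/(20n))

φ(x) = 20 · x^2 + 24 · x^4 has its unique global minimum at x* = 0 (since φ'(x) = 40x + 96x^3 = 0 only at x = 0 for real x with both coefficients positive, and φ → ∞ as |x| → ∞). At x* = 0, φ(0) = 0 and φ''(0) = 40. Laplace's method then gives
  I(n) ~ sqrt(2π / (n · φ''(0))) · e^(−n φ(0)) = sqrt(2π / (40n)) = sqrt(π/(20n)).
The 24 · x^4 term contributes only at subleading order (an O(1/n) relative correction).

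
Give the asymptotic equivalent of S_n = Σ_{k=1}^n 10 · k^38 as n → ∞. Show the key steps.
S_n ~ 10 · n^39 / 39

By integral comparison (Euler-Maclaurin), Σ_{k=1}^n 10 · k^38 = 10 · ∫_0^n x^38 dx + O(n^38) = 10 · n^39/39 + O(n^38). (Equivalently, Faulhaber's formula gives the same leading term.)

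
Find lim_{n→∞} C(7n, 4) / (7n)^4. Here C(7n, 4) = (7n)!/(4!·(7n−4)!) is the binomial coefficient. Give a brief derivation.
lim = 1/4! = 1/24

With N = 7n → ∞: C(N, 4) / N^4 = [N(N−1)…(N−3)] / (4! · N^4) = (1/4!) · 1 · (1 − 1/(7n)) · (1 − 2/(7n)) · (1 − 3/(7n)). Each factor → 1 as N → ∞, so the limit is 1/4! = 1/24.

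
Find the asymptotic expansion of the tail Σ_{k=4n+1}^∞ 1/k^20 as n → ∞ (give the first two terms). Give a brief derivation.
Σ_{k>4n} 1/k^20 = 1/(19 · (4n)^19) − 1/(2 · (4n)^20) + O(1/(4n)^21)

Compare to the integral: ∫_{4n}^∞ x^(−20) dx = [−x^(−19)/19]_{4n}^∞ = 1/((20−1)·(4n)^19). The Euler-Maclaurin correction adds −f(4n)/2 = −1/(2·(4n)^20). Euler-Maclaurin then gives
  Σ_{k>4n} 1/k^20 = ∫_{4n}^∞ dx/x^20 − 1/(2·(4n)^20) + O(1/(4n)^21).
(Equivalently this is ζ(20) − Σ_{k≤4n} 1/k^20.)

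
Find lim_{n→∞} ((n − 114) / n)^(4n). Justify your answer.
lim = e^(−456)

Rewrite as (1 − 114/n)^(4n). By the standard limit (1 + x/n)^n → e^x, we have (1 − 114/n)^n → e^(−114), and raising to the 4th power gives e^(−456).
More precisely, ln[(1 − 114/n)^(4n)] = 4n · ln(1 − 114/n) = 4n · (-114/n + O(1/n^2)) = -456 + O(1/n) → -456.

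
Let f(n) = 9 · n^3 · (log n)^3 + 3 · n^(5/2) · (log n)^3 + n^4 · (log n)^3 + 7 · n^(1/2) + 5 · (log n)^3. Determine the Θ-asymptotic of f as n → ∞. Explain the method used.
f(n) ∈ Θ(n^4 · (log n)^3)

Compare the terms by growth order. For large n, n^a · (log n)^b dominates n^a' · (log n)^b' iff a > a', or (a = a' and b > b'). Ranking the 5 terms shows the dominant one is n^4 · (log n)^3. Hence f(n) ∈ Θ(n^4 · (log n)^3).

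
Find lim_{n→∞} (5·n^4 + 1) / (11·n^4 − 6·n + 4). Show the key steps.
lim = 5/11

For large n the leading n^4 terms dominate both numerator and denominator. Dividing top and bottom by n^4, every other term tends to 0, leaving 5/11.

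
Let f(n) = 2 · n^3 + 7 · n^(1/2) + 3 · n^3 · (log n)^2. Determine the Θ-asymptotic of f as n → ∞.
f(n) ∈ Θ(n^3 · (log n)^2)

Compare the terms by growth order. For large n, n^a · (log n)^b dominates n^a' · (log n)^b' iff a > a', or (a = a' and b > b'). Ranking the 3 terms shows the dominant one is 3 · n^3 · (log n)^2. Hence f(n) ∈ Θ(n^3 · (log n)^2).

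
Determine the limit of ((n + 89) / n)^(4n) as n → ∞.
lim = e^356

Rewrite as (1 + 89/n)^(4n). By the standard limit (1 + x/n)^n → e^x, we have (1 + 89/n)^n → e^89, and raising to the 4th power gives e^356.
More precisely, ln[(1 + 89/n)^(4n)] = 4n · ln(1 + 89/n) = 4n · (89/n + O(1/n^2)) = 356 + O(1/n) → 356.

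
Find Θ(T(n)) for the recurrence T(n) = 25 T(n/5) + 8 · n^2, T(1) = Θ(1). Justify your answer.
T(n) = Θ(n^2 log n)

log_5 25 = 2, and f(n) = 8 · n^2 = Θ(n^(log_5 25)). This is Case 2 of the master theorem: T(n) = Θ(f(n) · log n) = Θ(n^2 log n).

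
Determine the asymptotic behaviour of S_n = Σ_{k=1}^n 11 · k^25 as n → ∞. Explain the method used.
S_n ~ 11 · n^26 / 26

By integral comparison (Euler-Maclaurin), Σ_{k=1}^n 11 · k^25 = 11 · ∫_0^n x^25 dx + O(n^25) = 11 · n^26/26 + O(n^25). (Equivalently, Faulhaber's formula gives the same leading term.)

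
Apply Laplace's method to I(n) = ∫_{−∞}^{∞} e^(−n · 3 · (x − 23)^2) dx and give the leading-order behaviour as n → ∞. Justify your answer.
I(n) = sqrt(π/(3n))

Here φ(x) = 3 · (x − 23)^2 has its unique minimum at x* = 23 with φ(x*) = 0 and φ''(x*) = 6. Laplace's method gives
  I(n) ~ e^(−n φ(x*)) · sqrt(2π / (n · φ''(x*))) = sqrt(2π / (6n)) = sqrt(π/(3n)).
This is exact: substituting u = (x − 23)·sqrt(3n) gives I(n) = (1/sqrt(3n)) ∫_{−∞}^{∞} e^(−u^2) du = sqrt(π/(3n)).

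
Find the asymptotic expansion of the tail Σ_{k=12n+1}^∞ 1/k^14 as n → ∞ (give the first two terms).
Σ_{k>12n} 1/k^14 = 1/(13 · (12n)^13) − 1/(2 · (12n)^14) + O(1/(12n)^15)

Compare to the integral: ∫_{12n}^∞ x^(−14) dx = [−x^(−13)/13]_{12n}^∞ = 1/((14−1)·(12n)^13). The Euler-Maclaurin correction adds −f(12n)/2 = −1/(2·(12n)^14). Euler-Maclaurin then gives
  Σ_{k>12n} 1/k^14 = ∫_{12n}^∞ dx/x^14 − 1/(2·(12n)^14) + O(1/(12n)^15).
(Equivalently this is ζ(14) − Σ_{k≤12n} 1/k^14.)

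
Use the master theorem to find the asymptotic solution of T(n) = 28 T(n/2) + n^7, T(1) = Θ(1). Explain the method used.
T(n) = Θ(n^7)

log_2 28 ≈ 4.807. f(n) = n^7 dominates n^(log_2 28) since 7 > 4.807, and the regularity condition a·f(n/b) = 28·(n/2)^7 = (28/128)·n^7 ≤ c·f(n) holds with c = 28/128 ≈ 0.219 < 1. So this is Case 3: T(n) = Θ(f(n)) = Θ(n^7).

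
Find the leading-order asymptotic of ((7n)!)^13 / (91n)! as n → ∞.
((7n)!)^13/(91n)! ~ ((2π·7n)^(12/2) / sqrt(13)) · 13^(−13·7n)  →  0

Write N = 7n. Stirling: N! ~ sqrt(2π N)(N/e)^N and (13N)! ~ sqrt(2π·13N)·(13N/e)^(13N).
  (N!)^13/(13N)! ~ (2π N)^(13/2) (N/e)^(13N) / [sqrt(2π·13N) (13N/e)^(13N)]
     = (2π N)^(13/2) / sqrt(2π·13N) · (N/(13N))^(13N)
     = (2π N)^((13−1)/2) / sqrt(13) · 13^(−13N).
Since 13^13 > 1, the factor 13^(−13N) decays exponentially, so the ratio → 0. Substituting N = 7n gives the stated form.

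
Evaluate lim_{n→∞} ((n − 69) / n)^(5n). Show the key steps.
lim = e^(−345)

Rewrite as (1 − 69/n)^(5n). By the standard limit (1 + x/n)^n → e^x, we have (1 − 69/n)^n → e^(−69), and raising to the 5th power gives e^(−345).
More precisely, ln[(1 − 69/n)^(5n)] = 5n · ln(1 − 69/n) = 5n · (-69/n + O(1/n^2)) = -345 + O(1/n) → -345.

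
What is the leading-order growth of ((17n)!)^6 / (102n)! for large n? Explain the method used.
((17n)!)^6/(102n)! ~ ((2π·17n)^(5/2) / sqrt(6)) · 6^(−6·17n)  →  0

Write N = 17n. Stirling: N! ~ sqrt(2π N)(N/e)^N and (6N)! ~ sqrt(2π·6N)·(6N/e)^(6N).
  (N!)^6/(6N)! ~ (2π N)^(6/2) (N/e)^(6N) / [sqrt(2π·6N) (6N/e)^(6N)]
     = (2π N)^(6/2) / sqrt(2π·6N) · (N/(6N))^(6N)
     = (2π N)^((6−1)/2) / sqrt(6) · 6^(−6N).
Since 6^6 > 1, the factor 6^(−6N) decays exponentially, so the ratio → 0. Substituting N = 17n gives the stated form.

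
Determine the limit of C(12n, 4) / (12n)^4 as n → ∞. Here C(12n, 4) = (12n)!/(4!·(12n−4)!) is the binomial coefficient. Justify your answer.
lim = 1/4! = 1/24

With N = 12n → ∞: C(N, 4) / N^4 = [N(N−1)…(N−3)] / (4! · N^4) = (1/4!) · 1 · (1 − 1/(12n)) · (1 − 2/(12n)) · (1 − 3/(12n)). Each factor → 1 as N → ∞, so the limit is 1/4! = 1/24.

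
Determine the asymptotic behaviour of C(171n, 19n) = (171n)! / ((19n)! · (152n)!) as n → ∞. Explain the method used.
C(171n, 19n) ~ (387420489/16777216)^(19n) · sqrt(9/(16π·19n))

Write N = 19n. Apply Stirling to each factorial:
  (9N)! ~ sqrt(2π·9N) · (9N/e)^(9N),
  N! ~ sqrt(2π N) · (N/e)^N,
  (8N)! ~ sqrt(2π·8N) · (8N/e)^(8N).
The exponential factors combine to (9N)^(9N) / (N^N · (8N)^(8N)) = 9^(9N)/8^(8N) = (9^9/8^8)^N = (387420489/16777216)^N.
The square-root prefactors combine to sqrt(2π·9N) / (sqrt(2π N)·sqrt(2π·8N)) = sqrt(9 / (2π·8·N)) = sqrt(9/(16π·19n)).
Substituting N = 19n: C(171n, 19n) ~ (387420489/16777216)^(19n) · sqrt(9/(16π·19n)).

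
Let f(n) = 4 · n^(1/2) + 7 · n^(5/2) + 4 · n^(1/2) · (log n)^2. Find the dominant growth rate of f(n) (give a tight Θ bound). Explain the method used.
f(n) ∈ Θ(n^(5/2))

Compare the terms by growth order. For large n, n^a · (log n)^b dominates n^a' · (log n)^b' iff a > a', or (a = a' and b > b'). Ranking the 3 terms shows the dominant one is 7 · n^(5/2). Hence f(n) ∈ Θ(n^(5/2)).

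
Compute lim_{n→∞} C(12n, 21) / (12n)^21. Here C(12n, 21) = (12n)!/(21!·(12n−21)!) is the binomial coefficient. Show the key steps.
lim = 1/21! = 1/51090942171709440000

With N = 12n → ∞: C(N, 21) / N^21 = [N(N−1)…(N−20)] / (21! · N^21) = (1/21!) · 1 · (1 − 1/(12n)) · … · (1 − 20/(12n)). Each factor → 1 as N → ∞, so the limit is 1/21! = 1/51090942171709440000.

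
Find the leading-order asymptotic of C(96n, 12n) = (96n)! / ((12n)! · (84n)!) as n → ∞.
C(96n, 12n) ~ (16777216/823543)^(12n) · sqrt(4/(7π·12n))

Write N = 12n. Apply Stirling to each factorial:
  (8N)! ~ sqrt(2π·8N) · (8N/e)^(8N),
  N! ~ sqrt(2π N) · (N/e)^N,
  (7N)! ~ sqrt(2π·7N) · (7N/e)^(7N).
The exponential factors combine to (8N)^(8N) / (N^N · (7N)^(7N)) = 8^(8N)/7^(7N) = (8^8/7^7)^N = (16777216/823543)^N.
The square-root prefactors combine to sqrt(2π·8N) / (sqrt(2π N)·sqrt(2π·7N)) = sqrt(8 / (2π·7·N)) = sqrt(4/(7π·12n)).
Substituting N = 12n: C(96n, 12n) ~ (16777216/823543)^(12n) · sqrt(4/(7π·12n)).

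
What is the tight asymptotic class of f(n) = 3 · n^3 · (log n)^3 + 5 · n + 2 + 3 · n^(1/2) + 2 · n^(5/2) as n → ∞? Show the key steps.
f(n) ∈ Θ(n^3 · (log n)^3)

Compare the terms by growth order. For large n, n^a · (log n)^b dominates n^a' · (log n)^b' iff a > a', or (a = a' and b > b'). Ranking the 5 terms shows the dominant one is 3 · n^3 · (log n)^3. Hence f(n) ∈ Θ(n^3 · (log n)^3).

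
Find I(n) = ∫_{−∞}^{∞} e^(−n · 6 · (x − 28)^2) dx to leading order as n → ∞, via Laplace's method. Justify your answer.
I(n) = sqrt(π/(6n))

Here φ(x) = 6 · (x − 28)^2 has its unique minimum at x* = 28 with φ(x*) = 0 and φ''(x*) = 12. Laplace's method gives
  I(n) ~ e^(−n φ(x*)) · sqrt(2π / (n · φ''(x*))) = sqrt(2π / (12n)) = sqrt(π/(6n)).
This is exact: substituting u = (x − 28)·sqrt(6n) gives I(n) = (1/sqrt(6n)) ∫_{−∞}^{∞} e^(−u^2) du = sqrt(π/(6n)).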